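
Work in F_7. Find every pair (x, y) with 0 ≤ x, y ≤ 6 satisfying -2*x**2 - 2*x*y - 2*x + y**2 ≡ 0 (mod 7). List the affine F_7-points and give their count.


Affine F_7-points: {(0, 0), (2, 5), (2, 6), (4, 4), (5, 4), (5, 6), (6, 0), (6, 5)}; count = 8.

For each of the 49 pairs (x, y) ∈ F_7², evaluate f(x, y) mod 7. Record the zeros.
  x = 0: [0↦0, 1↦1, 2↦4, 3↦2, 4↦2, 5↦4, 6↦1]  zeros at y ∈ {0}
  x = 1: [0↦3, 1↦2, 2↦3, 3↦6, 4↦4, 5↦4, 6↦6]  zeros at y ∈ ∅
  x = 2: [0↦2, 1↦6, 2↦5, 3↦6, 4↦2, 5↦0, 6↦0]  zeros at y ∈ {5, 6}
  x = 3: [0↦4, 1↦6, 2↦3, 3↦2, 4↦3, 5↦6, 6↦4]  zeros at y ∈ ∅
  x = 4: [0↦2, 1↦2, 2↦4, 3↦1, 4↦0, 5↦1, 6↦4]  zeros at y ∈ {4}
  x = 5: [0↦3, 1↦1, 2↦1, 3↦3, 4↦0, 5↦6, 6↦0]  zeros at y ∈ {4, 6}
  x = 6: [0↦0, 1↦3, 2↦1, 3↦1, 4↦3, 5↦0, 6↦6]  zeros at y ∈ {0, 5}
Collecting zeros: affine points = {(0, 0), (2, 5), (2, 6), (4, 4), (5, 4), (5, 6), (6, 0), (6, 5)}.
Total count |C(F_7)_aff| = 8.


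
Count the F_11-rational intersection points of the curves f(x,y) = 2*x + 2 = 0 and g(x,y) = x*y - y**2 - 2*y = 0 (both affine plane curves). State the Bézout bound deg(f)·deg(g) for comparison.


Common zeros: {(10, 0), (10, 8)}; count = 2; Bézout bound = 2.

deg(f) = 1, deg(g) = 2, so Bézout bound = 2.
Scan x ∈ F_11. For each x, list the y ∈ F_11 with f(x, y) ≡ 0 and those with g(x, y) ≡ 0 (mod 11); the common zeros in that column are the intersection.
  x = 0: f ≡ 0 at y ∈ ∅; g ≡ 0 at y ∈ {0, 9}; common: ∅.
  x = 1: f ≡ 0 at y ∈ ∅; g ≡ 0 at y ∈ {0, 10}; common: ∅.
  x = 2: f ≡ 0 at y ∈ ∅; g ≡ 0 at y ∈ {0}; common: ∅.
  x = 3: f ≡ 0 at y ∈ ∅; g ≡ 0 at y ∈ {0, 1}; common: ∅.
  x = 4: f ≡ 0 at y ∈ ∅; g ≡ 0 at y ∈ {0, 2}; common: ∅.
  x = 5: f ≡ 0 at y ∈ ∅; g ≡ 0 at y ∈ {0, 3}; common: ∅.
  x = 6: f ≡ 0 at y ∈ ∅; g ≡ 0 at y ∈ {0, 4}; common: ∅.
  x = 7: f ≡ 0 at y ∈ ∅; g ≡ 0 at y ∈ {0, 5}; common: ∅.
  x = 8: f ≡ 0 at y ∈ ∅; g ≡ 0 at y ∈ {0, 6}; common: ∅.
  x = 9: f ≡ 0 at y ∈ ∅; g ≡ 0 at y ∈ {0, 7}; common: ∅.
  x = 10: f ≡ 0 at y ∈ {0, 1, 2, 3, 4, 5, 6, 7, 8, 9, 10}; g ≡ 0 at y ∈ {0, 8}; common: {0, 8}.
Collecting: common zeros = {(10, 0), (10, 8)}, so the count is 2.
Comparison with the Bézout bound: 2 ≤ 2 = deg(f)·deg(g), as expected for curves with no common component (the bound is attained).


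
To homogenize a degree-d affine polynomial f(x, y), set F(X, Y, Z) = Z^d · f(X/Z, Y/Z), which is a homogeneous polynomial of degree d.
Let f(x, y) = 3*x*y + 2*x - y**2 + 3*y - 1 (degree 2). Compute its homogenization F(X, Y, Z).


F(X, Y, Z) = 3*X*Y + 2*X*Z - Y**2 + 3*Y*Z - Z**2

deg(f) = 2.
Substitute x = X/Z, y = Y/Z into f, then multiply by Z^2.
  monomial 3·x^1·y^1 ↦ 3·X^1·Y^1·Z^0.
  monomial 2·x^1·y^0 ↦ 2·X^1·Y^0·Z^1.
  monomial -1·x^0·y^2 ↦ -1·X^0·Y^2·Z^0.
  monomial 3·x^0·y^1 ↦ 3·X^0·Y^1·Z^1.
  monomial -1·x^0·y^0 ↦ -1·X^0·Y^0·Z^2.
Collecting: F(X, Y, Z) = 3*X*Y + 2*X*Z - Y**2 + 3*Y*Z - Z**2.


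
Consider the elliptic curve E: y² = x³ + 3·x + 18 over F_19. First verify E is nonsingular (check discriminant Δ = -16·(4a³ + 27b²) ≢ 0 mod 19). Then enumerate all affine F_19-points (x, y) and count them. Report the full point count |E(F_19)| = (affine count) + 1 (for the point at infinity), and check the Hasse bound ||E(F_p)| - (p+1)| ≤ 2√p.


Affine points = {(3, 4), (3, 15), (5, 5), (5, 14), (6, 9), (6, 10), (14, 7), (14, 12), (16, 1), (16, 18), (17, 2), (17, 17)}; affine count = 12; |E(F_19)| = 13.

Discriminant check: Δ ∝ 4a³ + 27b² = 4·3³ + 27·18² = 4·27 + 27·324 ≡ 2 (mod 19). Nonzero ⇒ E is nonsingular.
For each x ∈ F_19, compute rhs = x³ + 3·x + 18 mod 19, then count y ∈ F_19 with y² ≡ rhs.
  x = 0: rhs = 18, matching y values: none (0 points).
  x = 1: rhs = 3, matching y values: none (0 points).
  x = 2: rhs = 13, matching y values: none (0 points).
  x = 3: rhs = 16, matching y values: 4, 15 (2 points).
  x = 4: rhs = 18, matching y values: none (0 points).
  x = 5: rhs = 6, matching y values: 5, 14 (2 points).
  x = 6: rhs = 5, matching y values: 9, 10 (2 points).
  x = 7: rhs = 2, matching y values: none (0 points).
  x = 8: rhs = 3, matching y values: none (0 points).
  x = 9: rhs = 14, matching y values: none (0 points).
  x = 10: rhs = 3, matching y values: none (0 points).
  x = 11: rhs = 14, matching y values: none (0 points).
  x = 12: rhs = 15, matching y values: none (0 points).
  x = 13: rhs = 12, matching y values: none (0 points).
  x = 14: rhs = 11, matching y values: 7, 12 (2 points).
  x = 15: rhs = 18, matching y values: none (0 points).
  x = 16: rhs = 1, matching y values: 1, 18 (2 points).
  x = 17: rhs = 4, matching y values: 2, 17 (2 points).
  x = 18: rhs = 14, matching y values: none (0 points).
Total affine count: 12.
Full point count |E(F_19)| = 12 + 1 = 13.
Hasse bound: |13 − (19+1)| = |-7| = 7 ≤ 2√19 ≈ 8.7178 ✓.


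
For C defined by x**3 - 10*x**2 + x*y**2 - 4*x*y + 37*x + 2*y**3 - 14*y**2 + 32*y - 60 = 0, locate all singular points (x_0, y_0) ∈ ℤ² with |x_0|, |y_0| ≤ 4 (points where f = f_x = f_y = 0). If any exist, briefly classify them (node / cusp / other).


Singular points: {(3, 2)}; classification: node.

Compute partial derivatives:
  f_x = 3*x**2 - 20*x + y**2 - 4*y + 37.
  f_y = 2*x*y - 4*x + 6*y**2 - 28*y + 32.
Scan x_0 ∈ {−4, ..., 4}. For each x_0, f_y(x_0, y) is a polynomial in y; find its integer roots y ∈ {−4, ..., 4}, then test f_x and f at those candidates.
  x = -4: f_y(-4, y) = 6*y**2 - 36*y + 48; vanishes at y ∈ {2, 4}. (-4, 2): f_x = 161 ≠ 0; (-4, 4): f_x = 165 ≠ 0.
  x = -3: f_y(-3, y) = 6*y**2 - 34*y + 44; vanishes at y ∈ {2}. (-3, 2): f_x = 120 ≠ 0.
  x = -2: f_y(-2, y) = 6*y**2 - 32*y + 40; vanishes at y ∈ {2}. (-2, 2): f_x = 85 ≠ 0.
  x = -1: f_y(-1, y) = 6*y**2 - 30*y + 36; vanishes at y ∈ {2, 3}. (-1, 2): f_x = 56 ≠ 0; (-1, 3): f_x = 57 ≠ 0.
  x = 0: f_y(0, y) = 6*y**2 - 28*y + 32; vanishes at y ∈ {2}. (0, 2): f_x = 33 ≠ 0.
  x = 1: f_y(1, y) = 6*y**2 - 26*y + 28; vanishes at y ∈ {2}. (1, 2): f_x = 16 ≠ 0.
  x = 2: f_y(2, y) = 6*y**2 - 24*y + 24; vanishes at y ∈ {2}. (2, 2): f_x = 5 ≠ 0.
  x = 3: f_y(3, y) = 6*y**2 - 22*y + 20; vanishes at y ∈ {2}. (3, 2): f_x = 0, f = 0 — SINGULAR.
  x = 4: f_y(4, y) = 6*y**2 - 20*y + 16; vanishes at y ∈ {2}. (4, 2): f_x = 1 ≠ 0.
Only singular point on the grid: (3, 2).
Classify: substitute x = 3 + u, y = 2 + v and expand: f = u**3 - u**2 + u*v**2 + 2*v**3 + v**2.
No constant or linear terms (consistent with a singular point). Quadratic part: -u**2 + v**2. Cubic part: u**3 + u*v**2 + 2*v**3.
The quadratic part v**2 - u**2 = (v − u)(v + u) splits into two distinct linear factors, so there are two distinct tangent lines y − 2 = ±(x − 3) — this is a node (ordinary double point).
Classification: node.


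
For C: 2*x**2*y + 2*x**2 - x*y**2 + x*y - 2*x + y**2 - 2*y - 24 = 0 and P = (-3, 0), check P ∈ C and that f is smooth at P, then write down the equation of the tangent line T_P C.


Tangent line at P: -14*x + 13*y - 42 = 0.

Step 1: f(-3, 0) = 0, so P lies on C.
Step 2: partial derivatives
  f_x(x, y) = 4*x*y + 4*x - y**2 + y - 2, f_y(x, y) = 2*x**2 - 2*x*y + x + 2*y - 2.
  f_x(P) = -14, f_y(P) = 13 (gradient nonzero, so P is smooth).
Step 3: tangent line at P: -14·(x − -3) + 13·(y − 0) = 0.
Expanding: -14*x + 13*y - 42 = 0.


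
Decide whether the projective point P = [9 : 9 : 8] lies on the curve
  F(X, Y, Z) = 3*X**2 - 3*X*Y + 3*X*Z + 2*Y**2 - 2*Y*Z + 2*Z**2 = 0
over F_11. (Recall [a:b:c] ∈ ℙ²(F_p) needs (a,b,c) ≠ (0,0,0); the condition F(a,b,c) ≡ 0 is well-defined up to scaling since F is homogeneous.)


F(9,9,8) ≡ 10 (mod 11); P is NOT on the curve.

Evaluate F(9, 9, 8) term-by-term (mod 11).
  3*X**2 ↦ 3·81·1·1 = 243
  -3*X*Y ↦ -3·9·9·1 = -243
  3*X*Z ↦ 3·9·1·8 = 216
  2*Y**2 ↦ 2·1·81·1 = 162
  -2*Y*Z ↦ -2·1·9·8 = -144
  2*Z**2 ↦ 2·1·1·64 = 128
Sum: F(9, 9, 8) = (243) + (-243) + (216) + (162) + (-144) + (128) = 362.
Reducing mod 11: 362 ≡ 10 (mod 11).
Since F(a, b, c) ≡ 10 ≠ 0 (mod 11), P does NOT lie on the curve.


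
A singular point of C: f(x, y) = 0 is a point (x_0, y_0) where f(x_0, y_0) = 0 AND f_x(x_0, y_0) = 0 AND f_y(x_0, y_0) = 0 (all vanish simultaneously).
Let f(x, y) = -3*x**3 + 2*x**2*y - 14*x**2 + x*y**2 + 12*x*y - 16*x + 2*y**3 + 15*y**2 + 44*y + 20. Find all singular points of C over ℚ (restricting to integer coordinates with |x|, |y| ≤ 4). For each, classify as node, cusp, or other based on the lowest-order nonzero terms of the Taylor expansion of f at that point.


Singular points: {(-2, -2)}; classification: cusp.

Compute partial derivatives:
  f_x = -9*x**2 + 4*x*y - 28*x + y**2 + 12*y - 16.
  f_y = 2*x**2 + 2*x*y + 12*x + 6*y**2 + 30*y + 44.
Scan x_0 ∈ {−4, ..., 4}. For each x_0, f_y(x_0, y) is a polynomial in y; find its integer roots y ∈ {−4, ..., 4}, then test f_x and f at those candidates.
  x = -4: f_y(-4, y) = 6*y**2 + 22*y + 28; no integer root y with |y| ≤ 4.
  x = -3: f_y(-3, y) = 6*y**2 + 24*y + 26; no integer root y with |y| ≤ 4.
  x = -2: f_y(-2, y) = 6*y**2 + 26*y + 28; vanishes at y ∈ {-2}. (-2, -2): f_x = 0, f = 0 — SINGULAR.
  x = -1: f_y(-1, y) = 6*y**2 + 28*y + 34; no integer root y with |y| ≤ 4.
  x = 0: f_y(0, y) = 6*y**2 + 30*y + 44; no integer root y with |y| ≤ 4.
  x = 1: f_y(1, y) = 6*y**2 + 32*y + 58; no integer root y with |y| ≤ 4.
  x = 2: f_y(2, y) = 6*y**2 + 34*y + 76; no integer root y with |y| ≤ 4.
  x = 3: f_y(3, y) = 6*y**2 + 36*y + 98; no integer root y with |y| ≤ 4.
  x = 4: f_y(4, y) = 6*y**2 + 38*y + 124; no integer root y with |y| ≤ 4.
Only singular point on the grid: (-2, -2).
Classify: substitute x = -2 + u, y = -2 + v and expand: f = -3*u**3 + 2*u**2*v + u*v**2 + 2*v**3 + v**2.
No constant or linear terms (consistent with a singular point). Quadratic part: v**2. Cubic part: -3*u**3 + 2*u**2*v + u*v**2 + 2*v**3.
The quadratic part v**2 is a perfect square, so there is a single (double) tangent line v = 0, i.e. y = -2. Restricting the cubic part to that line (v = 0) leaves -3*u**3 ≠ 0, so f is not divisible by v and the branch is v² ≈ 3*u**3 to lowest order — this is a cusp.
Classification: cusp.


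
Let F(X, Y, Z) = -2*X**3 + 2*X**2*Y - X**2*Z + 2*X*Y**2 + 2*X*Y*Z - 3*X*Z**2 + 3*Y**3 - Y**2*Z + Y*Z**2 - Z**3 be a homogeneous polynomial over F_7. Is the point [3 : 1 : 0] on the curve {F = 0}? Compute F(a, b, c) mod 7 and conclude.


F(3,1,0) ≡ 1 (mod 7); P is NOT on the curve.

Evaluate F(3, 1, 0) term-by-term (mod 7).
  -2*X**3 ↦ -2·27·1·1 = -54
  2*X**2*Y ↦ 2·9·1·1 = 18
  -X**2*Z ↦ -1·9·1·0 = 0
  2*X*Y**2 ↦ 2·3·1·1 = 6
  2*X*Y*Z ↦ 2·3·1·0 = 0
  -3*X*Z**2 ↦ -3·3·1·0 = 0
  3*Y**3 ↦ 3·1·1·1 = 3
  -Y**2*Z ↦ -1·1·1·0 = 0
  Y*Z**2 ↦ 1·1·1·0 = 0
  -Z**3 ↦ -1·1·1·0 = 0
Sum: F(3, 1, 0) = (-54) + (18) + (0) + (6) + (0) + (0) + (3) + (0) + (0) + (0) = -27.
Reducing mod 7: -27 ≡ 1 (mod 7).
Since F(a, b, c) ≡ 1 ≠ 0 (mod 7), P does NOT lie on the curve.


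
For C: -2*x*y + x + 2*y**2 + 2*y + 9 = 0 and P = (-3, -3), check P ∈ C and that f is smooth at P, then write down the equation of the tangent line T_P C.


Tangent line at P: 7*x - 4*y + 9 = 0.

Step 1: f(-3, -3) = 0, so P lies on C.
Step 2: partial derivatives
  f_x(x, y) = 1 - 2*y, f_y(x, y) = -2*x + 4*y + 2.
  f_x(P) = 7, f_y(P) = -4 (gradient nonzero, so P is smooth).
Step 3: tangent line at P: 7·(x − -3) + -4·(y − -3) = 0.
Expanding: 7*x - 4*y + 9 = 0.


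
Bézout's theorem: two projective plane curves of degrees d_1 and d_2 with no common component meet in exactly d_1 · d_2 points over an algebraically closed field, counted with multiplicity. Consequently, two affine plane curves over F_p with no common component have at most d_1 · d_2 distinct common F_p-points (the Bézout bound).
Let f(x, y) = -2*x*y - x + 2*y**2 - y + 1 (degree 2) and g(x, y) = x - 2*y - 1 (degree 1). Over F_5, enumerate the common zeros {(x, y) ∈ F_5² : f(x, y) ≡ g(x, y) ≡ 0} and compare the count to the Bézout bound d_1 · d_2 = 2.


Common zeros: {(1, 0)}; count = 1; Bézout bound = 2.

deg(f) = 2, deg(g) = 1, so Bézout bound = 2.
Scan x ∈ F_5. For each x, list the y ∈ F_5 with f(x, y) ≡ 0 and those with g(x, y) ≡ 0 (mod 5); the common zeros in that column are the intersection.
  x = 0: f ≡ 0 at y ∈ ∅; g ≡ 0 at y ∈ {2}; common: ∅.
  x = 1: f ≡ 0 at y ∈ {0, 4}; g ≡ 0 at y ∈ {0}; common: {0}.
  x = 2: f ≡ 0 at y ∈ ∅; g ≡ 0 at y ∈ {3}; common: ∅.
  x = 3: f ≡ 0 at y ∈ {3}; g ≡ 0 at y ∈ {1}; common: ∅.
  x = 4: f ≡ 0 at y ∈ {1}; g ≡ 0 at y ∈ {4}; common: ∅.
Collecting: common zeros = {(1, 0)}, so the count is 1.
Comparison with the Bézout bound: 1 ≤ 2 = deg(f)·deg(g), as expected for curves with no common component (the affine F_5-count falls short of the bound because intersections may lie at infinity, over extension fields, or carry multiplicity).


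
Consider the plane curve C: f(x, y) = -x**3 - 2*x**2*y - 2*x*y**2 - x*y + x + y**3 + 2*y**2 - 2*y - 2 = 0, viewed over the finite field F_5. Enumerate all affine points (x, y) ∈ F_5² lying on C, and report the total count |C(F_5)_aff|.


Affine F_5-points: {(0, 2), (1, 3), (2, 3), (3, 2), (4, 1)}; count = 5.

For each of the 25 pairs (x, y) ∈ F_5², evaluate f(x, y) mod 5. Record the zeros.
  x = 0: [0↦3, 1↦4, 2↦0, 3↦2, 4↦1]  zeros at y ∈ {2}
  x = 1: [0↦3, 1↦4, 2↦1, 3↦0, 4↦2]  zeros at y ∈ {3}
  x = 2: [0↦2, 1↦4, 2↦3, 3↦0, 4↦1]  zeros at y ∈ {3}
  x = 3: [0↦4, 1↦3, 2↦0, 3↦1, 4↦2]  zeros at y ∈ {2}
  x = 4: [0↦3, 1↦0, 2↦1, 3↦2, 4↦4]  zeros at y ∈ {1}
Collecting zeros: affine points = {(0, 2), (1, 3), (2, 3), (3, 2), (4, 1)}.
Total count |C(F_5)_aff| = 5.


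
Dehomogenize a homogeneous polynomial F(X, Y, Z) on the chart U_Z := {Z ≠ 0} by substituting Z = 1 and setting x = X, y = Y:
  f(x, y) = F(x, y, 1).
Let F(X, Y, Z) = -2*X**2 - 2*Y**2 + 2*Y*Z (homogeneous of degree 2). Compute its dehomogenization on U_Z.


f(x, y) = -2*x**2 - 2*y**2 + 2*y

On U_Z we set Z = 1. Each monomial c·X^i·Y^j·Z^k in F becomes c·x^i·y^j·1^k = c·x^i·y^j.
Substituting Z = 1: F(X, Y, 1) = -2*x**2 - 2*y**2 + 2*y.
Note: deg(f) ≤ deg(F) = 2; strict inequality happens when F is divisible by Z (lost terms).


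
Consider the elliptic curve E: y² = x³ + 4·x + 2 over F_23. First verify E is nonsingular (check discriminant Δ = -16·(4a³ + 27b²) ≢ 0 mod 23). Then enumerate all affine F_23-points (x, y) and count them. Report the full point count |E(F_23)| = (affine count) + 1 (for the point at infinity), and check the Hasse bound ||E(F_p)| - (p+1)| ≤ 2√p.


Affine points = {(0, 5), (0, 18), (2, 8), (2, 15), (3, 8), (3, 15), (4, 6), (4, 17), (5, 3), (5, 20), (6, 9), (6, 14), (9, 10), (9, 13), (18, 8), (18, 15), (20, 3), (20, 20), (21, 3), (21, 20)}; affine count = 20; |E(F_23)| = 21.

Discriminant check: Δ ∝ 4a³ + 27b² = 4·4³ + 27·2² = 4·64 + 27·4 ≡ 19 (mod 23). Nonzero ⇒ E is nonsingular.
For each x ∈ F_23, compute rhs = x³ + 4·x + 2 mod 23, then count y ∈ F_23 with y² ≡ rhs.
  x = 0: rhs = 2, matching y values: 5, 18 (2 points).
  x = 1: rhs = 7, matching y values: none (0 points).
  x = 2: rhs = 18, matching y values: 8, 15 (2 points).
  x = 3: rhs = 18, matching y values: 8, 15 (2 points).
  x = 4: rhs = 13, matching y values: 6, 17 (2 points).
  x = 5: rhs = 9, matching y values: 3, 20 (2 points).
  x = 6: rhs = 12, matching y values: 9, 14 (2 points).
  x = 7: rhs = 5, matching y values: none (0 points).
  x = 8: rhs = 17, matching y values: none (0 points).
  x = 9: rhs = 8, matching y values: 10, 13 (2 points).
  x = 10: rhs = 7, matching y values: none (0 points).
  x = 11: rhs = 20, matching y values: none (0 points).
  x = 12: rhs = 7, matching y values: none (0 points).
  x = 13: rhs = 20, matching y values: none (0 points).
  x = 14: rhs = 19, matching y values: none (0 points).
  x = 15: rhs = 10, matching y values: none (0 points).
  x = 16: rhs = 22, matching y values: none (0 points).
  x = 17: rhs = 15, matching y values: none (0 points).
  x = 18: rhs = 18, matching y values: 8, 15 (2 points).
  x = 19: rhs = 14, matching y values: none (0 points).
  x = 20: rhs = 9, matching y values: 3, 20 (2 points).
  x = 21: rhs = 9, matching y values: 3, 20 (2 points).
  x = 22: rhs = 20, matching y values: none (0 points).
Total affine count: 20.
Full point count |E(F_23)| = 20 + 1 = 21.
Hasse bound: |21 − (23+1)| = |-3| = 3 ≤ 2√23 ≈ 9.5917 ✓.


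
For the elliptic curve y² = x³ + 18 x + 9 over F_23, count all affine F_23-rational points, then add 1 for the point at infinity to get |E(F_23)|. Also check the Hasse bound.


Affine points = {(0, 3), (0, 20), (7, 8), (7, 15), (9, 7), (9, 16), (10, 4), (10, 19), (13, 5), (13, 18), (16, 0), (18, 1), (18, 22), (22, 6), (22, 17)}; affine count = 15; |E(F_23)| = 16.

Discriminant check: Δ ∝ 4a³ + 27b² = 4·18³ + 27·9² = 4·5832 + 27·81 ≡ 8 (mod 23). Nonzero ⇒ E is nonsingular.
For each x ∈ F_23, compute rhs = x³ + 18·x + 9 mod 23, then count y ∈ F_23 with y² ≡ rhs.
  x = 0: rhs = 9, matching y values: 3, 20 (2 points).
  x = 1: rhs = 5, matching y values: none (0 points).
  x = 2: rhs = 7, matching y values: none (0 points).
  x = 3: rhs = 21, matching y values: none (0 points).
  x = 4: rhs = 7, matching y values: none (0 points).
  x = 5: rhs = 17, matching y values: none (0 points).
  x = 6: rhs = 11, matching y values: none (0 points).
  x = 7: rhs = 18, matching y values: 8, 15 (2 points).
  x = 8: rhs = 21, matching y values: none (0 points).
  x = 9: rhs = 3, matching y values: 7, 16 (2 points).
  x = 10: rhs = 16, matching y values: 4, 19 (2 points).
  x = 11: rhs = 20, matching y values: none (0 points).
  x = 12: rhs = 21, matching y values: none (0 points).
  x = 13: rhs = 2, matching y values: 5, 18 (2 points).
  x = 14: rhs = 15, matching y values: none (0 points).
  x = 15: rhs = 20, matching y values: none (0 points).
  x = 16: rhs = 0, matching y values: 0 (1 points).
  x = 17: rhs = 7, matching y values: none (0 points).
  x = 18: rhs = 1, matching y values: 1, 22 (2 points).
  x = 19: rhs = 11, matching y values: none (0 points).
  x = 20: rhs = 20, matching y values: none (0 points).
  x = 21: rhs = 11, matching y values: none (0 points).
  x = 22: rhs = 13, matching y values: 6, 17 (2 points).
Total affine count: 15.
Full point count |E(F_23)| = 15 + 1 = 16.
Hasse bound: |16 − (23+1)| = |-8| = 8 ≤ 2√23 ≈ 9.5917 ✓.


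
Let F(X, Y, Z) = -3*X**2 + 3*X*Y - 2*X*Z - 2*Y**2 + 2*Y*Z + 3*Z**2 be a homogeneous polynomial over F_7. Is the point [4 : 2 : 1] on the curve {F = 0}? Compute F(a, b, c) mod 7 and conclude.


F(4,2,1) ≡ 2 (mod 7); P is NOT on the curve.

Evaluate F(4, 2, 1) term-by-term (mod 7).
  -3*X**2 ↦ -3·16·1·1 = -48
  3*X*Y ↦ 3·4·2·1 = 24
  -2*X*Z ↦ -2·4·1·1 = -8
  -2*Y**2 ↦ -2·1·4·1 = -8
  2*Y*Z ↦ 2·1·2·1 = 4
  3*Z**2 ↦ 3·1·1·1 = 3
Sum: F(4, 2, 1) = (-48) + (24) + (-8) + (-8) + (4) + (3) = -33.
Reducing mod 7: -33 ≡ 2 (mod 7).
Since F(a, b, c) ≡ 2 ≠ 0 (mod 7), P does NOT lie on the curve.


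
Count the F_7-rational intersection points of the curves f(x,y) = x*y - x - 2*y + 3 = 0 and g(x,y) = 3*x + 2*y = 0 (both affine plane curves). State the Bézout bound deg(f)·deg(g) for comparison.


Common zeros: {(1, 2), (5, 3)}; count = 2; Bézout bound = 2.

deg(f) = 2, deg(g) = 1, so Bézout bound = 2.
Scan x ∈ F_7. For each x, list the y ∈ F_7 with f(x, y) ≡ 0 and those with g(x, y) ≡ 0 (mod 7); the common zeros in that column are the intersection.
  x = 0: f ≡ 0 at y ∈ {5}; g ≡ 0 at y ∈ {0}; common: ∅.
  x = 1: f ≡ 0 at y ∈ {2}; g ≡ 0 at y ∈ {2}; common: {2}.
  x = 2: f ≡ 0 at y ∈ ∅; g ≡ 0 at y ∈ {4}; common: ∅.
  x = 3: f ≡ 0 at y ∈ {0}; g ≡ 0 at y ∈ {6}; common: ∅.
  x = 4: f ≡ 0 at y ∈ {4}; g ≡ 0 at y ∈ {1}; common: ∅.
  x = 5: f ≡ 0 at y ∈ {3}; g ≡ 0 at y ∈ {3}; common: {3}.
  x = 6: f ≡ 0 at y ∈ {6}; g ≡ 0 at y ∈ {5}; common: ∅.
Collecting: common zeros = {(1, 2), (5, 3)}, so the count is 2.
Comparison with the Bézout bound: 2 ≤ 2 = deg(f)·deg(g), as expected for curves with no common component (the bound is attained).


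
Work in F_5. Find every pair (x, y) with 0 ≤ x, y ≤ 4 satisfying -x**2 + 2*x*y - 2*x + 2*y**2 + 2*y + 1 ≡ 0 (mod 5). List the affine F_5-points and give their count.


Affine F_5-points: {(0, 1), (0, 3), (3, 2), (3, 4), (4, 2), (4, 3)}; count = 6.

For each of the 25 pairs (x, y) ∈ F_5², evaluate f(x, y) mod 5. Record the zeros.
  x = 0: [0↦1, 1↦0, 2↦3, 3↦0, 4↦1]  zeros at y ∈ {1, 3}
  x = 1: [0↦3, 1↦4, 2↦4, 3↦3, 4↦1]  zeros at y ∈ ∅
  x = 2: [0↦3, 1↦1, 2↦3, 3↦4, 4↦4]  zeros at y ∈ ∅
  x = 3: [0↦1, 1↦1, 2↦0, 3↦3, 4↦0]  zeros at y ∈ {2, 4}
  x = 4: [0↦2, 1↦4, 2↦0, 3↦0, 4↦4]  zeros at y ∈ {2, 3}
Collecting zeros: affine points = {(0, 1), (0, 3), (3, 2), (3, 4), (4, 2), (4, 3)}.
Total count |C(F_5)_aff| = 6.


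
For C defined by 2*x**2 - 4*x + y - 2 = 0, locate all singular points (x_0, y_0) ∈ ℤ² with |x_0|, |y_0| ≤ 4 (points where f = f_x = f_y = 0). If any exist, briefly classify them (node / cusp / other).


No singular points in the scanned grid; C is smooth there.

Compute partial derivatives:
  f_x = 4*x - 4.
  f_y = 1.
f_y = 1 is a nonzero constant, so f_y never vanishes: no point (x, y) can satisfy f = f_x = f_y = 0. In particular no (x, y) ∈ {−4, ..., 4}² is singular; the curve is smooth.


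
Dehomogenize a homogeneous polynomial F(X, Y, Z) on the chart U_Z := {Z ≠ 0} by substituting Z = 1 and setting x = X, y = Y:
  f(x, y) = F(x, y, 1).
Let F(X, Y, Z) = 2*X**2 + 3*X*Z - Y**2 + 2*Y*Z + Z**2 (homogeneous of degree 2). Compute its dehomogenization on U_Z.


f(x, y) = 2*x**2 + 3*x - y**2 + 2*y + 1

On U_Z we set Z = 1. Each monomial c·X^i·Y^j·Z^k in F becomes c·x^i·y^j·1^k = c·x^i·y^j.
Substituting Z = 1: F(X, Y, 1) = 2*x**2 + 3*x - y**2 + 2*y + 1.
Note: deg(f) ≤ deg(F) = 2; strict inequality happens when F is divisible by Z (lost terms).


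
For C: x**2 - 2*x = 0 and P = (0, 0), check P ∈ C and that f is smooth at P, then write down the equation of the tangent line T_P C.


Tangent line at P: -2*x = 0.

Step 1: f(0, 0) = 0, so P lies on C.
Step 2: partial derivatives
  f_x(x, y) = 2*x - 2, f_y(x, y) = 0.
  f_x(P) = -2, f_y(P) = 0 (gradient nonzero, so P is smooth).
Step 3: tangent line at P: -2·(x − 0) + 0·(y − 0) = 0.
Expanding: -2*x = 0.


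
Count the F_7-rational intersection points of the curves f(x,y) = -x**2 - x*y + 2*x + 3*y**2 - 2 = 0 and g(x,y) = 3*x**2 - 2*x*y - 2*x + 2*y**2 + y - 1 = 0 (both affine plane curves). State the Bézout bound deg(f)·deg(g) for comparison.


Common zeros: {(2, 5)}; count = 1; Bézout bound = 4.

deg(f) = 2, deg(g) = 2, so Bézout bound = 4.
Scan x ∈ F_7. For each x, list the y ∈ F_7 with f(x, y) ≡ 0 and those with g(x, y) ≡ 0 (mod 7); the common zeros in that column are the intersection.
  x = 0: f ≡ 0 at y ∈ ∅; g ≡ 0 at y ∈ {4, 6}; common: ∅.
  x = 1: f ≡ 0 at y ∈ ∅; g ≡ 0 at y ∈ {0, 4}; common: ∅.
  x = 2: f ≡ 0 at y ∈ {5}; g ≡ 0 at y ∈ {0, 5}; common: {5}.
  x = 3: f ≡ 0 at y ∈ ∅; g ≡ 0 at y ∈ ∅; common: ∅.
  x = 4: f ≡ 0 at y ∈ ∅; g ≡ 0 at y ∈ ∅; common: ∅.
  x = 5: f ≡ 0 at y ∈ ∅; g ≡ 0 at y ∈ ∅; common: ∅.
  x = 6: f ≡ 0 at y ∈ ∅; g ≡ 0 at y ∈ ∅; common: ∅.
Collecting: common zeros = {(2, 5)}, so the count is 1.
Comparison with the Bézout bound: 1 ≤ 4 = deg(f)·deg(g), as expected for curves with no common component (the affine F_7-count falls short of the bound because intersections may lie at infinity, over extension fields, or carry multiplicity).


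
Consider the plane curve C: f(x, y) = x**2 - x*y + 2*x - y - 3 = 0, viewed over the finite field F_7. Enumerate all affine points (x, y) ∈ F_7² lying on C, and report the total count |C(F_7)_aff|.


Affine F_7-points: {(0, 4), (1, 0), (2, 4), (3, 3), (4, 0), (5, 3)}; count = 6.

For each of the 49 pairs (x, y) ∈ F_7², evaluate f(x, y) mod 7. Record the zeros.
  x = 0: [0↦4, 1↦3, 2↦2, 3↦1, 4↦0, 5↦6, 6↦5]  zeros at y ∈ {4}
  x = 1: [0↦0, 1↦5, 2↦3, 3↦1, 4↦6, 5↦4, 6↦2]  zeros at y ∈ {0}
  x = 2: [0↦5, 1↦2, 2↦6, 3↦3, 4↦0, 5↦4, 6↦1]  zeros at y ∈ {4}
  x = 3: [0↦5, 1↦1, 2↦4, 3↦0, 4↦3, 5↦6, 6↦2]  zeros at y ∈ {3}
  x = 4: [0↦0, 1↦2, 2↦4, 3↦6, 4↦1, 5↦3, 6↦5]  zeros at y ∈ {0}
  x = 5: [0↦4, 1↦5, 2↦6, 3↦0, 4↦1, 5↦2, 6↦3]  zeros at y ∈ {3}
  x = 6: [0↦3, 1↦3, 2↦3, 3↦3, 4↦3, 5↦3, 6↦3]  zeros at y ∈ ∅
Collecting zeros: affine points = {(0, 4), (1, 0), (2, 4), (3, 3), (4, 0), (5, 3)}.
Total count |C(F_7)_aff| = 6.


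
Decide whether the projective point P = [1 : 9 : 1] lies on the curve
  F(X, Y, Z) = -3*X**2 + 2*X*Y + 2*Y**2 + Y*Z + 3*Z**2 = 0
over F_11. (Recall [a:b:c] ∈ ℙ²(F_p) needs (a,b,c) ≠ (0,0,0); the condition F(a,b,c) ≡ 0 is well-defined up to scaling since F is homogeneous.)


F(1,9,1) ≡ 2 (mod 11); P is NOT on the curve.

Evaluate F(1, 9, 1) term-by-term (mod 11).
  -3*X**2 ↦ -3·1·1·1 = -3
  2*X*Y ↦ 2·1·9·1 = 18
  2*Y**2 ↦ 2·1·81·1 = 162
  Y*Z ↦ 1·1·9·1 = 9
  3*Z**2 ↦ 3·1·1·1 = 3
Sum: F(1, 9, 1) = (-3) + (18) + (162) + (9) + (3) = 189.
Reducing mod 11: 189 ≡ 2 (mod 11).
Since F(a, b, c) ≡ 2 ≠ 0 (mod 11), P does NOT lie on the curve.


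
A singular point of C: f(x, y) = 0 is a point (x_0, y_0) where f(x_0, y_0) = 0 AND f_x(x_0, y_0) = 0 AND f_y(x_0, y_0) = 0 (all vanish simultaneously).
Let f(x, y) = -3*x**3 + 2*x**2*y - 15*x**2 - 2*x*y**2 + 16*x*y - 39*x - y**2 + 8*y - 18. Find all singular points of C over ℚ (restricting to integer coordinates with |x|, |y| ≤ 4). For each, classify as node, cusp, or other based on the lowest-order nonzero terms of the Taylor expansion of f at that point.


Singular points: {(-1, 3)}; classification: cusp.

Compute partial derivatives:
  f_x = -9*x**2 + 4*x*y - 30*x - 2*y**2 + 16*y - 39.
  f_y = 2*x**2 - 4*x*y + 16*x - 2*y + 8.
Scan x_0 ∈ {−4, ..., 4}. For each x_0, f_y(x_0, y) is a polynomial in y; find its integer roots y ∈ {−4, ..., 4}, then test f_x and f at those candidates.
  x = -4: f_y(-4, y) = 14*y - 24; no integer root y with |y| ≤ 4.
  x = -3: f_y(-3, y) = 10*y - 22; no integer root y with |y| ≤ 4.
  x = -2: f_y(-2, y) = 6*y - 16; no integer root y with |y| ≤ 4.
  x = -1: f_y(-1, y) = 2*y - 6; vanishes at y ∈ {3}. (-1, 3): f_x = 0, f = 0 — SINGULAR.
  x = 0: f_y(0, y) = 8 - 2*y; vanishes at y ∈ {4}. (0, 4): f_x = -7 ≠ 0.
  x = 1: f_y(1, y) = 26 - 6*y; no integer root y with |y| ≤ 4.
  x = 2: f_y(2, y) = 48 - 10*y; no integer root y with |y| ≤ 4.
  x = 3: f_y(3, y) = 74 - 14*y; no integer root y with |y| ≤ 4.
  x = 4: f_y(4, y) = 104 - 18*y; no integer root y with |y| ≤ 4.
Only singular point on the grid: (-1, 3).
Classify: substitute x = -1 + u, y = 3 + v and expand: f = -3*u**3 + 2*u**2*v - 2*u*v**2 + v**2.
No constant or linear terms (consistent with a singular point). Quadratic part: v**2. Cubic part: -3*u**3 + 2*u**2*v - 2*u*v**2.
The quadratic part v**2 is a perfect square, so there is a single (double) tangent line v = 0, i.e. y = 3. Restricting the cubic part to that line (v = 0) leaves -3*u**3 ≠ 0, so f is not divisible by v and the branch is v² ≈ 3*u**3 to lowest order — this is a cusp.
Classification: cusp.


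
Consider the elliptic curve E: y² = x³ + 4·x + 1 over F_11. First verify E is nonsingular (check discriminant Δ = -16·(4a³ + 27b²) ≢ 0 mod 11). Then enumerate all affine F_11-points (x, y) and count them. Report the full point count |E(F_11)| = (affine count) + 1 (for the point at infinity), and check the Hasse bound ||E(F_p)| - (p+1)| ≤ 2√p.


Affine points = {(0, 1), (0, 10), (4, 2), (4, 9), (5, 5), (5, 6), (7, 3), (7, 8)}; affine count = 8; |E(F_11)| = 9.

Discriminant check: Δ ∝ 4a³ + 27b² = 4·4³ + 27·1² = 4·64 + 27·1 ≡ 8 (mod 11). Nonzero ⇒ E is nonsingular.
For each x ∈ F_11, compute rhs = x³ + 4·x + 1 mod 11, then count y ∈ F_11 with y² ≡ rhs.
  x = 0: rhs = 1, matching y values: 1, 10 (2 points).
  x = 1: rhs = 6, matching y values: none (0 points).
  x = 2: rhs = 6, matching y values: none (0 points).
  x = 3: rhs = 7, matching y values: none (0 points).
  x = 4: rhs = 4, matching y values: 2, 9 (2 points).
  x = 5: rhs = 3, matching y values: 5, 6 (2 points).
  x = 6: rhs = 10, matching y values: none (0 points).
  x = 7: rhs = 9, matching y values: 3, 8 (2 points).
  x = 8: rhs = 6, matching y values: none (0 points).
  x = 9: rhs = 7, matching y values: none (0 points).
  x = 10: rhs = 7, matching y values: none (0 points).
Total affine count: 8.
Full point count |E(F_11)| = 8 + 1 = 9.
Hasse bound: |9 − (11+1)| = |-3| = 3 ≤ 2√11 ≈ 6.6332 ✓.


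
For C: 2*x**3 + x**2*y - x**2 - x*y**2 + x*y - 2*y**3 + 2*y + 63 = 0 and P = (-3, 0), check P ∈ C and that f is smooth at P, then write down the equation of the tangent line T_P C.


Tangent line at P: 60*x + 8*y + 180 = 0.

Step 1: f(-3, 0) = 0, so P lies on C.
Step 2: partial derivatives
  f_x(x, y) = 6*x**2 + 2*x*y - 2*x - y**2 + y, f_y(x, y) = x**2 - 2*x*y + x - 6*y**2 + 2.
  f_x(P) = 60, f_y(P) = 8 (gradient nonzero, so P is smooth).
Step 3: tangent line at P: 60·(x − -3) + 8·(y − 0) = 0.
Expanding: 60*x + 8*y + 180 = 0.


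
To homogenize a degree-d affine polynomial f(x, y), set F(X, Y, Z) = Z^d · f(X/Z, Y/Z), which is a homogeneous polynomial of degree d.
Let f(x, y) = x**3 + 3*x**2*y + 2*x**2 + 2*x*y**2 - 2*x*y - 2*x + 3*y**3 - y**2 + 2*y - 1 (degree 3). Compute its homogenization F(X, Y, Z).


F(X, Y, Z) = X**3 + 3*X**2*Y + 2*X**2*Z + 2*X*Y**2 - 2*X*Y*Z - 2*X*Z**2 + 3*Y**3 - Y**2*Z + 2*Y*Z**2 - Z**3

deg(f) = 3.
Substitute x = X/Z, y = Y/Z into f, then multiply by Z^3.
  monomial 1·x^3·y^0 ↦ 1·X^3·Y^0·Z^0.
  monomial 3·x^2·y^1 ↦ 3·X^2·Y^1·Z^0.
  monomial 2·x^2·y^0 ↦ 2·X^2·Y^0·Z^1.
  monomial 2·x^1·y^2 ↦ 2·X^1·Y^2·Z^0.
  monomial -2·x^1·y^1 ↦ -2·X^1·Y^1·Z^1.
  monomial -2·x^1·y^0 ↦ -2·X^1·Y^0·Z^2.
  monomial 3·x^0·y^3 ↦ 3·X^0·Y^3·Z^0.
  monomial -1·x^0·y^2 ↦ -1·X^0·Y^2·Z^1.
  monomial 2·x^0·y^1 ↦ 2·X^0·Y^1·Z^2.
  monomial -1·x^0·y^0 ↦ -1·X^0·Y^0·Z^3.
Collecting: F(X, Y, Z) = X**3 + 3*X**2*Y + 2*X**2*Z + 2*X*Y**2 - 2*X*Y*Z - 2*X*Z**2 + 3*Y**3 - Y**2*Z + 2*Y*Z**2 - Z**3.


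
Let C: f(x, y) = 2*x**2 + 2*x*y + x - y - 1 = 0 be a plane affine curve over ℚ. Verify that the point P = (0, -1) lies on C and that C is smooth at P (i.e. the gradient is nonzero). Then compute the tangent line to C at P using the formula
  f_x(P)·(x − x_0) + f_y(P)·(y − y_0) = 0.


Tangent line at P: -x - y - 1 = 0.

Step 1: f(0, -1) = 0, so P lies on C.
Step 2: partial derivatives
  f_x(x, y) = 4*x + 2*y + 1, f_y(x, y) = 2*x - 1.
  f_x(P) = -1, f_y(P) = -1 (gradient nonzero, so P is smooth).
Step 3: tangent line at P: -1·(x − 0) + -1·(y − -1) = 0.
Expanding: -x - y - 1 = 0.


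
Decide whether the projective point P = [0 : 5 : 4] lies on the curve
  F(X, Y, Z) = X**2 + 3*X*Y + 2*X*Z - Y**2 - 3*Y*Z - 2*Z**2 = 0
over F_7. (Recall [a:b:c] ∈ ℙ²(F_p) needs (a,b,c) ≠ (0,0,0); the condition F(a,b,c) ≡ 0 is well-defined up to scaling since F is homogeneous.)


F(0,5,4) ≡ 2 (mod 7); P is NOT on the curve.

Evaluate F(0, 5, 4) term-by-term (mod 7).
  X**2 ↦ 1·0·1·1 = 0
  3*X*Y ↦ 3·0·5·1 = 0
  2*X*Z ↦ 2·0·1·4 = 0
  -Y**2 ↦ -1·1·25·1 = -25
  -3*Y*Z ↦ -3·1·5·4 = -60
  -2*Z**2 ↦ -2·1·1·16 = -32
Sum: F(0, 5, 4) = (0) + (0) + (0) + (-25) + (-60) + (-32) = -117.
Reducing mod 7: -117 ≡ 2 (mod 7).
Since F(a, b, c) ≡ 2 ≠ 0 (mod 7), P does NOT lie on the curve.


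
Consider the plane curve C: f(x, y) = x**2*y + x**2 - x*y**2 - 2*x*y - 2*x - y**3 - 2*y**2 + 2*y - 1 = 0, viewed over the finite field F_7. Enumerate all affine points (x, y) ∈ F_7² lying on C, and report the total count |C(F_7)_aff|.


Affine F_7-points: {(2, 2), (3, 6), (4, 0), (5, 0), (6, 2)}; count = 5.

For each of the 49 pairs (x, y) ∈ F_7², evaluate f(x, y) mod 7. Record the zeros.
  x = 0: [0↦6, 1↦5, 2↦1, 3↦2, 4↦2, 5↦2, 6↦3]  zeros at y ∈ ∅
  x = 1: [0↦5, 1↦2, 2↦1, 3↦3, 4↦2, 5↦6, 6↦2]  zeros at y ∈ ∅
  x = 2: [0↦6, 1↦3, 2↦0, 3↦5, 4↦5, 5↦1, 6↦1]  zeros at y ∈ {2}
  x = 3: [0↦2, 1↦1, 2↦5, 3↦1, 4↦4, 5↦1, 6↦0]  zeros at y ∈ {6}
  x = 4: [0↦0, 1↦3, 2↦2, 3↦5, 4↦6, 5↦6, 6↦6]  zeros at y ∈ {0}
  x = 5: [0↦0, 1↦2, 2↦5, 3↦3, 4↦4, 5↦2, 6↦5]  zeros at y ∈ {0}
  x = 6: [0↦2, 1↦5, 2↦0, 3↦2, 4↦5, 5↦3, 6↦4]  zeros at y ∈ {2}
Collecting zeros: affine points = {(2, 2), (3, 6), (4, 0), (5, 0), (6, 2)}.
Total count |C(F_7)_aff| = 5.


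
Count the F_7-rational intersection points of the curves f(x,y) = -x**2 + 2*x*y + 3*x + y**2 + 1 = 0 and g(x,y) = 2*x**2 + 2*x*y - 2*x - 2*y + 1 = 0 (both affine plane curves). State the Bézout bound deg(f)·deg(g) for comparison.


Common zeros: {(6, 3)}; count = 1; Bézout bound = 4.

deg(f) = 2, deg(g) = 2, so Bézout bound = 4.
Scan x ∈ F_7. For each x, list the y ∈ F_7 with f(x, y) ≡ 0 and those with g(x, y) ≡ 0 (mod 7); the common zeros in that column are the intersection.
  x = 0: f ≡ 0 at y ∈ ∅; g ≡ 0 at y ∈ {4}; common: ∅.
  x = 1: f ≡ 0 at y ∈ ∅; g ≡ 0 at y ∈ ∅; common: ∅.
  x = 2: f ≡ 0 at y ∈ {4, 6}; g ≡ 0 at y ∈ {1}; common: ∅.
  x = 3: f ≡ 0 at y ∈ {3, 5}; g ≡ 0 at y ∈ {2}; common: ∅.
  x = 4: f ≡ 0 at y ∈ ∅; g ≡ 0 at y ∈ {4}; common: ∅.
  x = 5: f ≡ 0 at y ∈ ∅; g ≡ 0 at y ∈ {1}; common: ∅.
  x = 6: f ≡ 0 at y ∈ {3, 6}; g ≡ 0 at y ∈ {3}; common: {3}.
Collecting: common zeros = {(6, 3)}, so the count is 1.
Comparison with the Bézout bound: 1 ≤ 4 = deg(f)·deg(g), as expected for curves with no common component (the affine F_7-count falls short of the bound because intersections may lie at infinity, over extension fields, or carry multiplicity).


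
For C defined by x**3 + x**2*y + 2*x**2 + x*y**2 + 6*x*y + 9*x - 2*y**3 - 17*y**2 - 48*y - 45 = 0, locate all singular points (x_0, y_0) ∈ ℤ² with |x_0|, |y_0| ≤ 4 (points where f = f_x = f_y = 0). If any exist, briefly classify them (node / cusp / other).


Singular points: {(0, -3)}; classification: node.

Compute partial derivatives:
  f_x = 3*x**2 + 2*x*y + 4*x + y**2 + 6*y + 9.
  f_y = x**2 + 2*x*y + 6*x - 6*y**2 - 34*y - 48.
Scan x_0 ∈ {−4, ..., 4}. For each x_0, f_y(x_0, y) is a polynomial in y; find its integer roots y ∈ {−4, ..., 4}, then test f_x and f at those candidates.
  x = -4: f_y(-4, y) = -6*y**2 - 42*y - 56; no integer root y with |y| ≤ 4.
  x = -3: f_y(-3, y) = -6*y**2 - 40*y - 57; no integer root y with |y| ≤ 4.
  x = -2: f_y(-2, y) = -6*y**2 - 38*y - 56; vanishes at y ∈ {-4}. (-2, -4): f_x = 21 ≠ 0.
  x = -1: f_y(-1, y) = -6*y**2 - 36*y - 53; no integer root y with |y| ≤ 4.
  x = 0: f_y(0, y) = -6*y**2 - 34*y - 48; vanishes at y ∈ {-3}. (0, -3): f_x = 0, f = 0 — SINGULAR.
  x = 1: f_y(1, y) = -6*y**2 - 32*y - 41; no integer root y with |y| ≤ 4.
  x = 2: f_y(2, y) = -6*y**2 - 30*y - 32; no integer root y with |y| ≤ 4.
  x = 3: f_y(3, y) = -6*y**2 - 28*y - 21; no integer root y with |y| ≤ 4.
  x = 4: f_y(4, y) = -6*y**2 - 26*y - 8; vanishes at y ∈ {-4}. (4, -4): f_x = 33 ≠ 0.
Only singular point on the grid: (0, -3).
Classify: substitute x = 0 + u, y = -3 + v and expand: f = u**3 + u**2*v - u**2 + u*v**2 - 2*v**3 + v**2.
No constant or linear terms (consistent with a singular point). Quadratic part: -u**2 + v**2. Cubic part: u**3 + u**2*v + u*v**2 - 2*v**3.
The quadratic part v**2 - u**2 = (v − u)(v + u) splits into two distinct linear factors, so there are two distinct tangent lines y − -3 = ±(x − 0) — this is a node (ordinary double point).
Classification: node.


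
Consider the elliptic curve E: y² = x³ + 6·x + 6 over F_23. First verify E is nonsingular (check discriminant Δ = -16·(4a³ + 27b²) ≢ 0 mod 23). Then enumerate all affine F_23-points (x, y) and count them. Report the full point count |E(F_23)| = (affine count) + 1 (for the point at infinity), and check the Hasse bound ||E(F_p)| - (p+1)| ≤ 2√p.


Affine points = {(0, 11), (0, 12), (1, 6), (1, 17), (2, 7), (2, 16), (4, 5), (4, 18), (5, 0), (7, 0), (10, 10), (10, 13), (11, 0), (12, 9), (12, 14), (13, 2), (13, 21), (16, 9), (16, 14), (18, 9), (18, 14), (21, 3), (21, 20)}; affine count = 23; |E(F_23)| = 24.

Discriminant check: Δ ∝ 4a³ + 27b² = 4·6³ + 27·6² = 4·216 + 27·36 ≡ 19 (mod 23). Nonzero ⇒ E is nonsingular.
For each x ∈ F_23, compute rhs = x³ + 6·x + 6 mod 23, then count y ∈ F_23 with y² ≡ rhs.
  x = 0: rhs = 6, matching y values: 11, 12 (2 points).
  x = 1: rhs = 13, matching y values: 6, 17 (2 points).
  x = 2: rhs = 3, matching y values: 7, 16 (2 points).
  x = 3: rhs = 5, matching y values: none (0 points).
  x = 4: rhs = 2, matching y values: 5, 18 (2 points).
  x = 5: rhs = 0, matching y values: 0 (1 points).
  x = 6: rhs = 5, matching y values: none (0 points).
  x = 7: rhs = 0, matching y values: 0 (1 points).
  x = 8: rhs = 14, matching y values: none (0 points).
  x = 9: rhs = 7, matching y values: none (0 points).
  x = 10: rhs = 8, matching y values: 10, 13 (2 points).
  x = 11: rhs = 0, matching y values: 0 (1 points).
  x = 12: rhs = 12, matching y values: 9, 14 (2 points).
  x = 13: rhs = 4, matching y values: 2, 21 (2 points).
  x = 14: rhs = 5, matching y values: none (0 points).
  x = 15: rhs = 21, matching y values: none (0 points).
  x = 16: rhs = 12, matching y values: 9, 14 (2 points).
  x = 17: rhs = 7, matching y values: none (0 points).
  x = 18: rhs = 12, matching y values: 9, 14 (2 points).
  x = 19: rhs = 10, matching y values: none (0 points).
  x = 20: rhs = 7, matching y values: none (0 points).
  x = 21: rhs = 9, matching y values: 3, 20 (2 points).
  x = 22: rhs = 22, matching y values: none (0 points).
Total affine count: 23.
Full point count |E(F_23)| = 23 + 1 = 24.
Hasse bound: |24 − (23+1)| = |0| = 0 ≤ 2√23 ≈ 9.5917 ✓.


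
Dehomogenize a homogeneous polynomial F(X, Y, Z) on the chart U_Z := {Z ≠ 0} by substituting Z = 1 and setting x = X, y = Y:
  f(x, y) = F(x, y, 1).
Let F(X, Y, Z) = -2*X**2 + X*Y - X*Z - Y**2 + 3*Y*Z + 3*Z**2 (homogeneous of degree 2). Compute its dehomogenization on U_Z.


f(x, y) = -2*x**2 + x*y - x - y**2 + 3*y + 3

On U_Z we set Z = 1. Each monomial c·X^i·Y^j·Z^k in F becomes c·x^i·y^j·1^k = c·x^i·y^j.
Substituting Z = 1: F(X, Y, 1) = -2*x**2 + x*y - x - y**2 + 3*y + 3.
Note: deg(f) ≤ deg(F) = 2; strict inequality happens when F is divisible by Z (lost terms).


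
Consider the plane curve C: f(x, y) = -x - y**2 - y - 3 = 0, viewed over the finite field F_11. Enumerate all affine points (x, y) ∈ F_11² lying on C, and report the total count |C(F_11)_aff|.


Affine F_11-points: {(0, 5), (2, 2), (2, 8), (6, 1), (6, 9), (7, 3), (7, 7), (8, 0), (8, 10), (10, 4), (10, 6)}; count = 11.

For each of the 121 pairs (x, y) ∈ F_11², evaluate f(x, y) mod 11. Record the zeros.
  x = 0: [0↦8, 1↦6, 2↦2, 3↦7, 4↦10, 5↦0, 6↦10, 7↦7, 8↦2, 9↦6, 10↦8]  zeros at y ∈ {5}
  x = 1: [0↦7, 1↦5, 2↦1, 3↦6, 4↦9, 5↦10, 6↦9, 7↦6, 8↦1, 9↦5, 10↦7]  zeros at y ∈ ∅
  x = 2: [0↦6, 1↦4, 2↦0, 3↦5, 4↦8, 5↦9, 6↦8, 7↦5, 8↦0, 9↦4, 10↦6]  zeros at y ∈ {2, 8}
  x = 3: [0↦5, 1↦3, 2↦10, 3↦4, 4↦7, 5↦8, 6↦7, 7↦4, 8↦10, 9↦3, 10↦5]  zeros at y ∈ ∅
  x = 4: [0↦4, 1↦2, 2↦9, 3↦3, 4↦6, 5↦7, 6↦6, 7↦3, 8↦9, 9↦2, 10↦4]  zeros at y ∈ ∅
  x = 5: [0↦3, 1↦1, 2↦8, 3↦2, 4↦5, 5↦6, 6↦5, 7↦2, 8↦8, 9↦1, 10↦3]  zeros at y ∈ ∅
  x = 6: [0↦2, 1↦0, 2↦7, 3↦1, 4↦4, 5↦5, 6↦4, 7↦1, 8↦7, 9↦0, 10↦2]  zeros at y ∈ {1, 9}
  x = 7: [0↦1, 1↦10, 2↦6, 3↦0, 4↦3, 5↦4, 6↦3, 7↦0, 8↦6, 9↦10, 10↦1]  zeros at y ∈ {3, 7}
  x = 8: [0↦0, 1↦9, 2↦5, 3↦10, 4↦2, 5↦3, 6↦2, 7↦10, 8↦5, 9↦9, 10↦0]  zeros at y ∈ {0, 10}
  x = 9: [0↦10, 1↦8, 2↦4, 3↦9, 4↦1, 5↦2, 6↦1, 7↦9, 8↦4, 9↦8, 10↦10]  zeros at y ∈ ∅
  x = 10: [0↦9, 1↦7, 2↦3, 3↦8, 4↦0, 5↦1, 6↦0, 7↦8, 8↦3, 9↦7, 10↦9]  zeros at y ∈ {4, 6}
Collecting zeros: affine points = {(0, 5), (2, 2), (2, 8), (6, 1), (6, 9), (7, 3), (7, 7), (8, 0), (8, 10), (10, 4), (10, 6)}.
Total count |C(F_11)_aff| = 11.
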